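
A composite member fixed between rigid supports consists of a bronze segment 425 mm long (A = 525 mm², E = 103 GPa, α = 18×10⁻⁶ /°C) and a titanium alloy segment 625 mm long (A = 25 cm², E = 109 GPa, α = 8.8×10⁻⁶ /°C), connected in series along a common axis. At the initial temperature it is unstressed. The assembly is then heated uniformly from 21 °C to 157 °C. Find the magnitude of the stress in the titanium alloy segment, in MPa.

Free thermal expansion of the whole bar: Σ αᵢΔT Lᵢ = 18×10⁻⁶×136×425 + 8.8×10⁻⁶×136×625 = 1.788 mm.
Since the ends are fixed, an axial force P builds up, equal in every segment, with P · Σ Lᵢ/(AᵢEᵢ) = δ_free.
The series flexibility is Σ Lᵢ/(AᵢEᵢ) = 425/(525×103×10³) + 625/(2500×109×10³) = 1.015×10⁻⁵ mm/N.
P = 1.788 / 1.015×10⁻⁵ = 176100 N = 176.1 kN, compressive.
σ_{titanium alloy} = P / A = 176100 / 2500 = 70.46 MPa.

σ ≈ 70.5 MPa (compressive)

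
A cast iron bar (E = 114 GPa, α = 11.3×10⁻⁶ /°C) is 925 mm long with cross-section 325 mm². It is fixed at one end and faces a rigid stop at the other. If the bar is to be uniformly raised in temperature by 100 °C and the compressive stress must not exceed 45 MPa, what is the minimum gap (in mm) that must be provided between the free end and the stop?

With no wall the bar would lengthen by αΔT L = 11.3×10⁻⁶ × 100 × 925 = 1.045 mm.
At the allowable stress the elastic shortening the wall may impose is σL/E = 45 × 925 / (114×10³) = 0.3651 mm.
So the gap has to take up the difference, g_min = δ_free − σL/E = 1.045 − 0.3651 = 0.6801 mm.

g ≈ 0.68 mm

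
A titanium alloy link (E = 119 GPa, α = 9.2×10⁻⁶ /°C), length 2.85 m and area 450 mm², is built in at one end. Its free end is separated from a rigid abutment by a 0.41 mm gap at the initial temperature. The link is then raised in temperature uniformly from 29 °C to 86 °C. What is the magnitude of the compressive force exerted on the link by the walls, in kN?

Free thermal elongation = αΔT L = 9.2×10⁻⁶ × 57 × 2850 = 1.495 mm.
This exceeds the 0.41 mm gap, so the wall pushes back. The portion of expansion that must be recovered elastically is δ_free − gap = 1.495 − 0.41 = 1.085 mm.
Compatibility: PL/(AE) = 1.085 mm, so σ = P/A = E × (1.085/2850) = 45.28 MPa.
Force on the wall = σA = 45.28 × 450 mm² = 20.38 kN.

P ≈ 20.4 kN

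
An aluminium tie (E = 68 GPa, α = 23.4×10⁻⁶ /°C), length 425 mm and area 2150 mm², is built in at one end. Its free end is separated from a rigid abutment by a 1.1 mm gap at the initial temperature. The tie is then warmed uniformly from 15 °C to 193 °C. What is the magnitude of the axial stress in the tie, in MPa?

Unrestrained expansion: δ_free = αΔT L = 23.4×10⁻⁶ × 178 × 425 = 1.77 mm.
The gap closes (δ_free > 1.1 mm) and the wall then resists a further 1.77 − 1.1 = 0.6702 mm of expansion.
That suppressed elongation corresponds to σ = E·Δ/L = 68×10³ × 0.6702/425 = 107.2 MPa.

σ ≈ 107 MPa (compressive)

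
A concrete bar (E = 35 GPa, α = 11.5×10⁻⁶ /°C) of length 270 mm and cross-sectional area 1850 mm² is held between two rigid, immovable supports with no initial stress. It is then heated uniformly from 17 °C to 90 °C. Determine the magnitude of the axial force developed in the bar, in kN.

P ≈ 54.4 kN (compressive)

Full restraint means ε = 0, so the stress is σ = EαΔT = 35×10³ × 11.5×10⁻⁶ × 73 = 29.38 MPa.
Axial force P = σA = 29.38 × 1850 = 54360 N = 54.36 kN, compressive.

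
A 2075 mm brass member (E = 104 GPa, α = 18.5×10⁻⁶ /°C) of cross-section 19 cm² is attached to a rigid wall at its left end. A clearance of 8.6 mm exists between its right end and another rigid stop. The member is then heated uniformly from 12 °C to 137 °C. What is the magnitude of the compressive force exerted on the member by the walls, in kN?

If the wall were absent the member would grow by αΔT L = 18.5×10⁻⁶ × 125 × 2075 = 4.798 mm.
This is smaller than the 8.6 mm clearance, so the member expands freely without reaching the stop — the stress is zero.

P ≈ 0 kN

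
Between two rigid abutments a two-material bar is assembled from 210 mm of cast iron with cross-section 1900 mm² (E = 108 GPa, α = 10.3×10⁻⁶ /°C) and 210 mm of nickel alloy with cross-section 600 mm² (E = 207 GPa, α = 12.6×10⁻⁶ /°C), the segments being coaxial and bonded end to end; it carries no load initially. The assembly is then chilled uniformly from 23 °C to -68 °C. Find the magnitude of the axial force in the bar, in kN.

P ≈ 161 kN (tensile)

Free thermal contraction of the whole bar: Σ αᵢΔT Lᵢ = 10.3×10⁻⁶×91×210 + 12.6×10⁻⁶×91×210 = 0.4376 mm.
The rigid supports impose zero overall length change; the single axial force P common to all segments must satisfy P Σ Lᵢ/(AᵢEᵢ) = δ_free.
Σ Lᵢ/(AᵢEᵢ) = 210/(1900×108×10³) + 210/(600×207×10³) = 2.714×10⁻⁶ mm/N.
So P = 0.4376 / 2.714×10⁻⁶ = 161.2 kN, tensile.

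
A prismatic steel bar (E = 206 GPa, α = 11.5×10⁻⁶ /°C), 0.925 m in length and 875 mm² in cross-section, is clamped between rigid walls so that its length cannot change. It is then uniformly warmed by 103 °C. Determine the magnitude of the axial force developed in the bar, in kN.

With zero net strain, σ = E·αΔT = 206 GPa × 11.5×10⁻⁶ × 103 = 244 MPa.
P = AEαΔT = 875 × 206×10³ × 11.5×10⁻⁶ × 103 = 213.5 kN (compressive).

P ≈ 214 kN (compressive)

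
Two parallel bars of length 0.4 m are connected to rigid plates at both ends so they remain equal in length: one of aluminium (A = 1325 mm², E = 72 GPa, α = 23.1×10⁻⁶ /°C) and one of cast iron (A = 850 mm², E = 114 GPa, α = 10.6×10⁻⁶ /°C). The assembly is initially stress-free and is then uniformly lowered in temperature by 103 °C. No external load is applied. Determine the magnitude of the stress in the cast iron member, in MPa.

Both members must finish at the same length. With the larger α, the aluminium tends to over-contract; the plates restrain it, putting the aluminium in tension and the cast iron in compression. With no external load the two internal forces are equal and opposite, magnitude P.
Compatibility of the two members (thermal + elastic change equal): (α₁ − α₂)ΔT = P·[1/(A₁E₁) + 1/(A₂E₂)].
|α₁ − α₂|·ΔT = 12.5×10⁻⁶ × 103 = 0.001288.
1/(A₁E₁) + 1/(A₂E₂) = 1/(1325×72×10³) + 1/(850×114×10³) = 2.08×10⁻⁸ N⁻¹.
P = 0.001288 / 2.08×10⁻⁸ = 61890 N = 61.89 kN.
σ_{cast iron} = P/A₂ = 61890/850 = 72.82 MPa, compressive.

σ ≈ 72.8 MPa (compressive)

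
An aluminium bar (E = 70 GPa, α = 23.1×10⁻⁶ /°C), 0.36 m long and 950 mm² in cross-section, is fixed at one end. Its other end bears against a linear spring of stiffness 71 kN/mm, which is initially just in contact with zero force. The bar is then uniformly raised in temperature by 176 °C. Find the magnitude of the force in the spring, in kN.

The unrestrained thermal change is αΔT L = 23.1×10⁻⁶ × 176 × 360 = 1.464 mm.
Let P be the compressive force at the spring. The bar shortens elastically by PL/(AE) and the spring compresses by P/k; together these equal δ_free.
P [ L/(AE) + 1/k ] = δ_free → P [ 360/(950×70×10³) + 1/(71×10³) ] = 1.464.
P = 1.464 / 1.95×10⁻⁵ = 75060 N.

P ≈ 75.1 kN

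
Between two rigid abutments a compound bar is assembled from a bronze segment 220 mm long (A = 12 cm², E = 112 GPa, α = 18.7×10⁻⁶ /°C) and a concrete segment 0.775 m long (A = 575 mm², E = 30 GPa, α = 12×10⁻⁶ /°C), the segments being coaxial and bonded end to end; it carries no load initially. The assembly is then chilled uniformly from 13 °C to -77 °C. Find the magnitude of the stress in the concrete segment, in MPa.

Free thermal contraction of the whole bar: Σ αᵢΔT Lᵢ = 18.7×10⁻⁶×90×220 + 12×10⁻⁶×90×775 = 1.207 mm.
The rigid supports impose zero overall length change; the single axial force P common to all segments must satisfy P Σ Lᵢ/(AᵢEᵢ) = δ_free.
Σ Lᵢ/(AᵢEᵢ) = 220/(1200×112×10³) + 775/(575×30×10³) = 4.656×10⁻⁵ mm/N.
So P = 1.207 / 4.656×10⁻⁵ = 25.93 kN, tensile.
σ_{concrete} = P / A = 25930 / 575 = 45.09 MPa.

σ ≈ 45.1 MPa (tensile)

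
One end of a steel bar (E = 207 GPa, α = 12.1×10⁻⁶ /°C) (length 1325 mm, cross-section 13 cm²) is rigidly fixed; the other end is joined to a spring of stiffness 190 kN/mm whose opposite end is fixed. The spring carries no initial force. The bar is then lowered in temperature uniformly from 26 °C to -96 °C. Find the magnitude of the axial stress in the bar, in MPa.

Free thermal contraction: δ_free = αΔT L = 12.1×10⁻⁶ × 122 × 1325 = 1.956 mm.
With a force P in the spring, the elastic change of the bar is PL/(AE) and that of the spring is P/k; compatibility requires their sum to equal δ_free.
P [ L/(AE) + 1/k ] = δ_free → P [ 1325/(1300×207×10³) + 1/(190×10³) ] = 1.956.
P = 1.956 / 1.019×10⁻⁵ = 192000 N.
σ = P/A = 192000/1300 = 147.7 MPa.

σ ≈ 148 MPa (tensile)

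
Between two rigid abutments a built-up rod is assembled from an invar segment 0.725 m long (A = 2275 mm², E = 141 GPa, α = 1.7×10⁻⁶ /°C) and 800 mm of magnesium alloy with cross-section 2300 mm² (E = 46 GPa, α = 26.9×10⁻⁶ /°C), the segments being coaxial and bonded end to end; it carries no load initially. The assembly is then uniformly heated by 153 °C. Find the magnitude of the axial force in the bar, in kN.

P ≈ 354 kN (compressive)

Free thermal expansion of the whole bar: Σ αᵢΔT Lᵢ = 1.7×10⁻⁶×153×725 + 26.9×10⁻⁶×153×800 = 3.481 mm.
The walls prevent any net length change, so an axial force P (same in every segment) develops. Compatibility: P · Σ Lᵢ/(AᵢEᵢ) = δ_free.
The series flexibility is Σ Lᵢ/(AᵢEᵢ) = 725/(2275×141×10³) + 800/(2300×46×10³) = 9.822×10⁻⁶ mm/N.
Hence P = δ_free / Σ(L/AE) = 3.481/9.822×10⁻⁶ = 354.4 kN (compressive).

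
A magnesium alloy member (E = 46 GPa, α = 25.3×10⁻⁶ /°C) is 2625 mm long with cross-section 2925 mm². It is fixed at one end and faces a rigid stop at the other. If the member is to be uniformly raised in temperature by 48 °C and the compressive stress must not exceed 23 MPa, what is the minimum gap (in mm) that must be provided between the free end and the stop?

g ≈ 1.88 mm

With no wall the member would lengthen by αΔT L = 25.3×10⁻⁶ × 48 × 2625 = 3.188 mm.
A stress of 23 MPa corresponds to the wall pushing the member back by σL/E = 23×2625/(46×10³) = 1.312 mm.
So the gap has to take up the difference, g_min = δ_free − σL/E = 3.188 − 1.312 = 1.875 mm.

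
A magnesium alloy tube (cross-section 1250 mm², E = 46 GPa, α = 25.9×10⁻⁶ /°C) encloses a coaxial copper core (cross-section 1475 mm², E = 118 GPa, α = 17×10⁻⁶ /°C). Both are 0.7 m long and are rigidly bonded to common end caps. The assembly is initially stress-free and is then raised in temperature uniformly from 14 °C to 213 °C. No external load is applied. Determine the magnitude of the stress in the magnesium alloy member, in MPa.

σ ≈ 61.2 MPa (compressive)

The magnesium alloy has the larger α, so on heating it would change length more than the copper if both were free. The rigid plates force a common final length, so the magnesium alloy is put into compression and the copper into tension, with equal and opposite forces P (no external load).
Setting the final lengths equal and cancelling L: (α₁ − α₂)ΔT = P/(A₁E₁) + P/(A₂E₂).
|α₁ − α₂|·ΔT = 8.9×10⁻⁶ × 199 = 0.001771.
1/(A₁E₁) + 1/(A₂E₂) = 1/(1250×46×10³) + 1/(1475×118×10³) = 2.314×10⁻⁸ N⁻¹.
So P = 0.001771 / 2.314×10⁻⁸ = 76.55 kN.
σ_{magnesium alloy} = P/A₁ = 76550/1250 = 61.24 MPa, compressive.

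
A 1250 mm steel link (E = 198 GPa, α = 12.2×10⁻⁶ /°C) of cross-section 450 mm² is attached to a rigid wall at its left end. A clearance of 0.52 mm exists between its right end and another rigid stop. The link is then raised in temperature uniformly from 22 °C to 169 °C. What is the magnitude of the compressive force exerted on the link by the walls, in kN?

Unrestrained expansion: δ_free = αΔT L = 12.2×10⁻⁶ × 147 × 1250 = 2.242 mm.
This exceeds the 0.52 mm gap, so the wall pushes back. The portion of expansion that must be recovered elastically is δ_free − gap = 2.242 − 0.52 = 1.722 mm.
That suppressed elongation corresponds to σ = E·Δ/L = 198×10³ × 1.722/1250 = 272.7 MPa.
P = σA = 272.7 × 450 = 122.7 kN.

P ≈ 123 kN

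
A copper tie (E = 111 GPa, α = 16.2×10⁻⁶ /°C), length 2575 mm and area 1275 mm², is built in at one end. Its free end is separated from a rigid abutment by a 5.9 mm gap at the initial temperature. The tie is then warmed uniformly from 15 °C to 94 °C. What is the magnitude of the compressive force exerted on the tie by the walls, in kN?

Unrestrained expansion: δ_free = αΔT L = 16.2×10⁻⁶ × 79 × 2575 = 3.295 mm.
Since δ_free = 3.3 mm is less than the 5.9 mm gap, the tie never touches the wall. No axial force develops.

P ≈ 0 kN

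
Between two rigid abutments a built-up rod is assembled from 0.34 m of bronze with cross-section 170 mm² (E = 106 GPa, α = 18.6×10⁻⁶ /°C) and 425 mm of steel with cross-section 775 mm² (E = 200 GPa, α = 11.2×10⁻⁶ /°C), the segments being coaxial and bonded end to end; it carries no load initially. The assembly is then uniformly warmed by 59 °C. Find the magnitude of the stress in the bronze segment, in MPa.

If the supports were absent, the total length change would be Σ αᵢΔT Lᵢ = 18.6×10⁻⁶×59×340 + 11.2×10⁻⁶×59×425 = 0.654 mm.
The walls prevent any net length change, so an axial force P (same in every segment) develops. Compatibility: P · Σ Lᵢ/(AᵢEᵢ) = δ_free.
Σ Lᵢ/(AᵢEᵢ) = 340/(170×106×10³) + 425/(775×200×10³) = 2.161×10⁻⁵ mm/N.
So P = 0.654 / 2.161×10⁻⁵ = 30.26 kN, compressive.
σ_{bronze} = P / A = 30260 / 170 = 178 MPa.

σ ≈ 178 MPa (compressive)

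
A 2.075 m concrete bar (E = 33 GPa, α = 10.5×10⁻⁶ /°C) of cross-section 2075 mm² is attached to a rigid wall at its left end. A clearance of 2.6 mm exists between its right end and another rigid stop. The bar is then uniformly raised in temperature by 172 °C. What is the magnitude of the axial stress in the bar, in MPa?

Unrestrained expansion: δ_free = αΔT L = 10.5×10⁻⁶ × 172 × 2075 = 3.747 mm.
After closing the 2.6 mm clearance, 3.747 − 2.6 = 1.147 mm of expansion remains to be suppressed by the wall.
That suppressed elongation corresponds to σ = E·Δ/L = 33×10³ × 1.147/2075 = 18.25 MPa.

σ ≈ 18.2 MPa (compressive)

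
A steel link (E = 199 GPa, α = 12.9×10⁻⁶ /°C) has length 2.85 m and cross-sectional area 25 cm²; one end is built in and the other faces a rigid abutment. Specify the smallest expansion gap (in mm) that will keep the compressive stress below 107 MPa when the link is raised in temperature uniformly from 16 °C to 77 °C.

With no wall the link would lengthen by αΔT L = 12.9×10⁻⁶ × 61 × 2850 = 2.243 mm.
A stress of 107 MPa corresponds to the wall pushing the link back by σL/E = 107×2850/(199×10³) = 1.532 mm.
The gap must absorb the remainder: g_min = 2.243 − 1.532 = 0.7103 mm.

g ≈ 0.71 mm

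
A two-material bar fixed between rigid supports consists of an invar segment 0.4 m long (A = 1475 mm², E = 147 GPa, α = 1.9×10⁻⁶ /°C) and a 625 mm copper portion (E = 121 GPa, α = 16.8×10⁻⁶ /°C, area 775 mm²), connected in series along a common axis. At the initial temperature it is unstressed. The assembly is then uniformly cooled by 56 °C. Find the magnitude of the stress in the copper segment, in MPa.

σ ≈ 95.6 MPa (tensile)

With the walls removed the bar would change length by δ_free = Σ αᵢΔT Lᵢ = 1.9×10⁻⁶×56×400 + 16.8×10⁻⁶×56×625 = 0.6306 mm.
Since the ends are fixed, an axial force P builds up, equal in every segment, with P · Σ Lᵢ/(AᵢEᵢ) = δ_free.
The series flexibility is Σ Lᵢ/(AᵢEᵢ) = 400/(1475×147×10³) + 625/(775×121×10³) = 8.51×10⁻⁶ mm/N.
P = 0.6306 / 8.51×10⁻⁶ = 74100 N = 74.1 kN, tensile.
σ_{copper} = P / A = 74100 / 775 = 95.61 MPa.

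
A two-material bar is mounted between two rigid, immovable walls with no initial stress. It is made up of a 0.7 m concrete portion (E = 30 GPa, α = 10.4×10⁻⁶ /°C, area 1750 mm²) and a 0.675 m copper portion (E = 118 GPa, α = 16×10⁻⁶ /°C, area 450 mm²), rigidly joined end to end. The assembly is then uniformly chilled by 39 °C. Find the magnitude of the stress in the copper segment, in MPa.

σ ≈ 60.2 MPa (tensile)

With the walls removed the bar would change length by δ_free = Σ αᵢΔT Lᵢ = 10.4×10⁻⁶×39×700 + 16×10⁻⁶×39×675 = 0.7051 mm.
The walls prevent any net length change, so an axial force P (same in every segment) develops. Compatibility: P · Σ Lᵢ/(AᵢEᵢ) = δ_free.
Σ Lᵢ/(AᵢEᵢ) = 700/(1750×30×10³) + 675/(450×118×10³) = 2.605×10⁻⁵ mm/N.
P = 0.7051 / 2.605×10⁻⁵ = 27070 N = 27.07 kN, tensile.
σ_{copper} = P / A = 27070 / 450 = 60.16 MPa.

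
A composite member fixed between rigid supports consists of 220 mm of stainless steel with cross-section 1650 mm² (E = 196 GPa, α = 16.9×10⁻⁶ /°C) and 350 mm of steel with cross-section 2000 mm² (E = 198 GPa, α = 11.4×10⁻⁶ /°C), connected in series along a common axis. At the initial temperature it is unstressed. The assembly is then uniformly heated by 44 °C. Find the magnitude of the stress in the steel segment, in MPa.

σ ≈ 108 MPa (compressive)

If the supports were absent, the total length change would be Σ αᵢΔT Lᵢ = 16.9×10⁻⁶×44×220 + 11.4×10⁻⁶×44×350 = 0.3392 mm.
The rigid supports impose zero overall length change; the single axial force P common to all segments must satisfy P Σ Lᵢ/(AᵢEᵢ) = δ_free.
The series flexibility is Σ Lᵢ/(AᵢEᵢ) = 220/(1650×196×10³) + 350/(2000×198×10³) = 1.564×10⁻⁶ mm/N.
So P = 0.3392 / 1.564×10⁻⁶ = 216.8 kN, compressive.
σ_{steel} = P / A = 216800 / 2000 = 108.4 MPa.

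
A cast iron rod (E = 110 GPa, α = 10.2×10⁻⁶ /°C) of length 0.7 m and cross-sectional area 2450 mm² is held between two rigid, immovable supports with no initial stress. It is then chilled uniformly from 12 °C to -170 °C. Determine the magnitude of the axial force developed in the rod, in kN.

With zero net strain, σ = E·αΔT = 110 GPa × 10.2×10⁻⁶ × 182 = 204.2 MPa.
Axial force P = σA = 204.2 × 2450 = 500300 N = 500.3 kN, tensile.

P ≈ 500 kN (tensile)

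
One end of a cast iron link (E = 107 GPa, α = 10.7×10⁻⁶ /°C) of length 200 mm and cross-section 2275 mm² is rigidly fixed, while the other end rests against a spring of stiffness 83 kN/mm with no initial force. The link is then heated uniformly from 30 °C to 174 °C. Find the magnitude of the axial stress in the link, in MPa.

If the spring were absent the link would lengthen by αΔT L = 10.7×10⁻⁶ × 144 × 200 = 0.3082 mm.
With a force P in the spring, the elastic change of the link is PL/(AE) and that of the spring is P/k; compatibility requires their sum to equal δ_free.
P [ L/(AE) + 1/k ] = δ_free → P [ 200/(2275×107×10³) + 1/(83×10³) ] = 0.3082.
P = 0.3082 / 1.287×10⁻⁵ = 23940 N.
σ = P/A = 23940/2275 = 10.53 MPa.

σ ≈ 10.5 MPa (compressive)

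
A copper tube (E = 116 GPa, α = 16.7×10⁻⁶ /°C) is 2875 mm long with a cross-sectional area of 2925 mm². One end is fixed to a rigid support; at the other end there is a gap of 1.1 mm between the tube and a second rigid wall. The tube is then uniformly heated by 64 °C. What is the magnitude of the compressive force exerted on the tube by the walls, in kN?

Free thermal elongation = αΔT L = 16.7×10⁻⁶ × 64 × 2875 = 3.073 mm.
This exceeds the 1.1 mm gap, so the wall pushes back. The portion of expansion that must be recovered elastically is δ_free − gap = 3.073 − 1.1 = 1.973 mm.
Compatibility: PL/(AE) = 1.973 mm, so σ = P/A = E × (1.973/2875) = 79.6 MPa.
P = σA = 79.6 × 2925 = 232.8 kN.

P ≈ 233 kN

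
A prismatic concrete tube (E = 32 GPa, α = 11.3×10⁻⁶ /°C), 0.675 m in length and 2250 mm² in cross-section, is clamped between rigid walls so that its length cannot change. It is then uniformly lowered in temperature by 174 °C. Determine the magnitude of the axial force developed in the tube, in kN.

With zero net strain, σ = E·αΔT = 32 GPa × 11.3×10⁻⁶ × 174 = 62.92 MPa.
Then P = σA = 62.92 × 2250 mm² = 141.6 kN, tensile.

P ≈ 142 kN (tensile)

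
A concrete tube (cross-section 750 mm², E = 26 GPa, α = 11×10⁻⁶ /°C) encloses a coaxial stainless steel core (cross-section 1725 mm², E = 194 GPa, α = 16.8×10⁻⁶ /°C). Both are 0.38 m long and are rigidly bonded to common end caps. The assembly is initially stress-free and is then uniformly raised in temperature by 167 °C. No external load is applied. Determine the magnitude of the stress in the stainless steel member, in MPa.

The stainless steel has the larger α, so on heating it would change length more than the concrete if both were free. The rigid plates force a common final length, so the stainless steel is put into compression and the concrete into tension, with equal and opposite forces P (no external load).
Setting the final lengths equal and cancelling L: (α₁ − α₂)ΔT = P/(A₁E₁) + P/(A₂E₂).
|α₁ − α₂|·ΔT = 5.8×10⁻⁶ × 167 = 0.0009686.
1/(A₁E₁) + 1/(A₂E₂) = 1/(750×26×10³) + 1/(1725×194×10³) = 5.427×10⁻⁸ N⁻¹.
P = 0.0009686 / 5.427×10⁻⁸ = 17850 N = 17.85 kN.
σ_{stainless steel} = P/A₂ = 17850/1725 = 10.35 MPa, compressive.

σ ≈ 10.3 MPa (compressive)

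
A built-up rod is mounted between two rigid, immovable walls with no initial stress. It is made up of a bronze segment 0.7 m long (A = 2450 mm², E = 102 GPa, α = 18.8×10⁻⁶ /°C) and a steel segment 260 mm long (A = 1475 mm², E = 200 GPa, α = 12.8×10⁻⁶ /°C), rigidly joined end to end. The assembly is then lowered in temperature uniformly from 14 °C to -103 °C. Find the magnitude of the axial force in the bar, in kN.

P ≈ 524 kN (tensile)

Free thermal contraction of the whole bar: Σ αᵢΔT Lᵢ = 18.8×10⁻⁶×117×700 + 12.8×10⁻⁶×117×260 = 1.929 mm.
Since the ends are fixed, an axial force P builds up, equal in every segment, with P · Σ Lᵢ/(AᵢEᵢ) = δ_free.
The series flexibility is Σ Lᵢ/(AᵢEᵢ) = 700/(2450×102×10³) + 260/(1475×200×10³) = 3.682×10⁻⁶ mm/N.
So P = 1.929 / 3.682×10⁻⁶ = 523.9 kN, tensile.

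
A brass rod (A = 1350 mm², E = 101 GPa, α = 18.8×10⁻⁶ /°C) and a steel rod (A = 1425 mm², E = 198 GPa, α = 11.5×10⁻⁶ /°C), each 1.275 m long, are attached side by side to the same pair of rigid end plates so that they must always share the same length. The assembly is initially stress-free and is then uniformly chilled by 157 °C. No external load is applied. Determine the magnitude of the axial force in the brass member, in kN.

P ≈ 105 kN (tensile in the brass)

The brass has the larger α, so on cooling it would change length more than the steel if both were free. The rigid plates force a common final length, so the brass is put into tension and the steel into compression, with equal and opposite forces P (no external load).
Setting the final lengths equal and cancelling L: (α₁ − α₂)ΔT = P/(A₁E₁) + P/(A₂E₂).
|α₁ − α₂|·ΔT = 7.3×10⁻⁶ × 157 = 0.001146.
1/(A₁E₁) + 1/(A₂E₂) = 1/(1350×101×10³) + 1/(1425×198×10³) = 1.088×10⁻⁸ N⁻¹.
P = 0.001146 / 1.088×10⁻⁸ = 105400 N = 105.4 kN.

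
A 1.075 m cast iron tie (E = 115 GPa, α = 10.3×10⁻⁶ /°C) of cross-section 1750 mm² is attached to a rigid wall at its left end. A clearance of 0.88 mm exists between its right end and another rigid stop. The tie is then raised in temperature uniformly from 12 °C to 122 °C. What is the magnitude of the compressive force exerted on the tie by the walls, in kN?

Unrestrained expansion: δ_free = αΔT L = 10.3×10⁻⁶ × 110 × 1075 = 1.218 mm.
This exceeds the 0.88 mm gap, so the wall pushes back. The portion of expansion that must be recovered elastically is δ_free − gap = 1.218 − 0.88 = 0.338 mm.
So σ = E(δ_free − g)/L = 115×10³ × 0.338/1075 = 36.16 MPa.
Force on the wall = σA = 36.16 × 1750 mm² = 63.27 kN.

P ≈ 63.3 kN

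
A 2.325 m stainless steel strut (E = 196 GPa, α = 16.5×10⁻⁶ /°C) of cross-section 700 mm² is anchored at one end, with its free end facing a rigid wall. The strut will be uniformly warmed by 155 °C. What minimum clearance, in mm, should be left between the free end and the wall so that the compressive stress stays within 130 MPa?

g ≈ 4.4 mm

With no wall the strut would lengthen by αΔT L = 16.5×10⁻⁶ × 155 × 2325 = 5.946 mm.
At the allowable stress the elastic shortening the wall may impose is σL/E = 130 × 2325 / (196×10³) = 1.542 mm.
So the gap has to take up the difference, g_min = δ_free − σL/E = 5.946 − 1.542 = 4.404 mm.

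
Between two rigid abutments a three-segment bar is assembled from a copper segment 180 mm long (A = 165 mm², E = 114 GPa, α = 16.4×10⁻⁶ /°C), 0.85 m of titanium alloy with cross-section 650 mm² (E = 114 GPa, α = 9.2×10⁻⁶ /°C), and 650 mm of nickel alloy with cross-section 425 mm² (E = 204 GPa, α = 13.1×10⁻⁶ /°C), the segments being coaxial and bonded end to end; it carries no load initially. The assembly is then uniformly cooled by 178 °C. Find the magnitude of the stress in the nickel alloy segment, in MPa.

Free thermal contraction of the whole bar: Σ αᵢΔT Lᵢ = 16.4×10⁻⁶×178×180 + 9.2×10⁻⁶×178×850 + 13.1×10⁻⁶×178×650 = 3.433 mm.
The walls prevent any net length change, so an axial force P (same in every segment) develops. Compatibility: P · Σ Lᵢ/(AᵢEᵢ) = δ_free.
The series flexibility is Σ Lᵢ/(AᵢEᵢ) = 180/(165×114×10³) + 850/(650×114×10³) + 650/(425×204×10³) = 2.854×10⁻⁵ mm/N.
So P = 3.433 / 2.854×10⁻⁵ = 120.3 kN, tensile.
σ_{nickel alloy} = P / A = 120300 / 425 = 283.1 MPa.

σ ≈ 283 MPa (tensile)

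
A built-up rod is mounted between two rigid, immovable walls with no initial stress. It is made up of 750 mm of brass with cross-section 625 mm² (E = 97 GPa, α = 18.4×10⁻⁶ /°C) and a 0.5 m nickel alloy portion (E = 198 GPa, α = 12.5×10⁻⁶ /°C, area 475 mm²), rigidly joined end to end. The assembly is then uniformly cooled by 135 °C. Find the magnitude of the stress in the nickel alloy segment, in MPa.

σ ≈ 322 MPa (tensile)

If the supports were absent, the total length change would be Σ αᵢΔT Lᵢ = 18.4×10⁻⁶×135×750 + 12.5×10⁻⁶×135×500 = 2.707 mm.
Since the ends are fixed, an axial force P builds up, equal in every segment, with P · Σ Lᵢ/(AᵢEᵢ) = δ_free.
The series flexibility is Σ Lᵢ/(AᵢEᵢ) = 750/(625×97×10³) + 500/(475×198×10³) = 1.769×10⁻⁵ mm/N.
P = 2.707 / 1.769×10⁻⁵ = 153000 N = 153 kN, tensile.
σ_{nickel alloy} = P / A = 153000 / 475 = 322.2 MPa.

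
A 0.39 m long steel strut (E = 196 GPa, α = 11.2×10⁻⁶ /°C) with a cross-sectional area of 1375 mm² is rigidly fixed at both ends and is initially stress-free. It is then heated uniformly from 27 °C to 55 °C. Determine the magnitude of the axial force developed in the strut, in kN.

Full restraint means ε = 0, so the stress is σ = EαΔT = 196×10³ × 11.2×10⁻⁶ × 28 = 61.47 MPa.
Then P = σA = 61.47 × 1375 mm² = 84.52 kN, compressive.

P ≈ 84.5 kN (compressive)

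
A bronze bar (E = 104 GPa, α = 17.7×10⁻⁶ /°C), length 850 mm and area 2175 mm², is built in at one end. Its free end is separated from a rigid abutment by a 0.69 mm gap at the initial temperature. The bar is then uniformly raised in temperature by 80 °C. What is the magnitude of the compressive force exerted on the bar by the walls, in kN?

P ≈ 137 kN

Free thermal elongation = αΔT L = 17.7×10⁻⁶ × 80 × 850 = 1.204 mm.
This exceeds the 0.69 mm gap, so the wall pushes back. The portion of expansion that must be recovered elastically is δ_free − gap = 1.204 − 0.69 = 0.5136 mm.
Compatibility: PL/(AE) = 0.5136 mm, so σ = P/A = E × (0.5136/850) = 62.84 MPa.
Force on the wall = σA = 62.84 × 2175 mm² = 136.7 kN.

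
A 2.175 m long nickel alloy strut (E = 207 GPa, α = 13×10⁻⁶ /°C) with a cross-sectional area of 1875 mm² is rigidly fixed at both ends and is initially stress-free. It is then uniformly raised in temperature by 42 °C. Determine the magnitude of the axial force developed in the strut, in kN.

Full restraint means ε = 0, so the stress is σ = EαΔT = 207×10³ × 13×10⁻⁶ × 42 = 113 MPa.
Then P = σA = 113 × 1875 mm² = 211.9 kN, compressive.

P ≈ 212 kN (compressive)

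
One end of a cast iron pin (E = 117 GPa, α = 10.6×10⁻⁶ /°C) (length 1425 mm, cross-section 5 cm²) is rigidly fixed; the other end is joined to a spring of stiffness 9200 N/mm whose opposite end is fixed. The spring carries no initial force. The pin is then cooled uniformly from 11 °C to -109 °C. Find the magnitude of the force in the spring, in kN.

P ≈ 13.6 kN

The unrestrained thermal change is αΔT L = 10.6×10⁻⁶ × 120 × 1425 = 1.813 mm.
With a force P in the spring, the elastic change of the pin is PL/(AE) and that of the spring is P/k; compatibility requires their sum to equal δ_free.
P [ L/(AE) + 1/k ] = δ_free → P [ 1425/(500×117×10³) + 1/(9200) ] = 1.813.
P = 1.813 / 0.0001331 = 13620 N.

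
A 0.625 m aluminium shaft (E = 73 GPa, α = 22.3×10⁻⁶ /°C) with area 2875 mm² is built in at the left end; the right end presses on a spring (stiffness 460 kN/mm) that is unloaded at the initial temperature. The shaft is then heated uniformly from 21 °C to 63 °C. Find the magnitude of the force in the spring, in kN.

The unrestrained thermal change is αΔT L = 22.3×10⁻⁶ × 42 × 625 = 0.5854 mm.
Let P be the compressive force at the spring. The shaft shortens elastically by PL/(AE) and the spring compresses by P/k; together these equal δ_free.
So P = δ_free / [L/(AE) + 1/k] = 0.5854 / [ 625/(2875×73×10³) + 1/(460×10³) ].
P = 0.5854 / 5.152×10⁻⁶ = 113600 N.

P ≈ 114 kN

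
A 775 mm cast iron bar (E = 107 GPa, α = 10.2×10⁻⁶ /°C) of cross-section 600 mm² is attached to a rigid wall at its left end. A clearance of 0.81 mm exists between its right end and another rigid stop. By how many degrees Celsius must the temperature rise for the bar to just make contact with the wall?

The gap closes when αΔT L = 0.81 mm, since the bar is still unstressed at that instant.
ΔT = 0.81 / (10.2×10⁻⁶ × 775) = 102.5 °C.

ΔT ≈ 102 °C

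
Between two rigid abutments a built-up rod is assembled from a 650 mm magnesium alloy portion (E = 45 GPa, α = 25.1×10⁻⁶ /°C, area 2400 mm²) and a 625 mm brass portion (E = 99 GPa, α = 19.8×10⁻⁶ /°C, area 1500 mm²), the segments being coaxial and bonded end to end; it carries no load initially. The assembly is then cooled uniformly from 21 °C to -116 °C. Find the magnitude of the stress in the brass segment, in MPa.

σ ≈ 256 MPa (tensile)

Free thermal contraction of the whole bar: Σ αᵢΔT Lᵢ = 25.1×10⁻⁶×137×650 + 19.8×10⁻⁶×137×625 = 3.931 mm.
The rigid supports impose zero overall length change; the single axial force P common to all segments must satisfy P Σ Lᵢ/(AᵢEᵢ) = δ_free.
The series flexibility is Σ Lᵢ/(AᵢEᵢ) = 650/(2400×45×10³) + 625/(1500×99×10³) = 1.023×10⁻⁵ mm/N.
P = 3.931 / 1.023×10⁻⁵ = 384300 N = 384.3 kN, tensile.
σ_{brass} = P / A = 384300 / 1500 = 256.2 MPa.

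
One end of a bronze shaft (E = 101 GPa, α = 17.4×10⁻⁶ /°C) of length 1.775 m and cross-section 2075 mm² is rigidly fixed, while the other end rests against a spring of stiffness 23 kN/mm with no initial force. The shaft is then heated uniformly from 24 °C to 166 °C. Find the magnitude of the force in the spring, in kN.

P ≈ 84.4 kN

If the spring were absent the shaft would lengthen by αΔT L = 17.4×10⁻⁶ × 142 × 1775 = 4.386 mm.
With a force P in the spring, the elastic change of the shaft is PL/(AE) and that of the spring is P/k; compatibility requires their sum to equal δ_free.
P [ L/(AE) + 1/k ] = δ_free → P [ 1775/(2075×101×10³) + 1/(23×10³) ] = 4.386.
P = 4.386 / 5.195×10⁻⁵ = 84420 N.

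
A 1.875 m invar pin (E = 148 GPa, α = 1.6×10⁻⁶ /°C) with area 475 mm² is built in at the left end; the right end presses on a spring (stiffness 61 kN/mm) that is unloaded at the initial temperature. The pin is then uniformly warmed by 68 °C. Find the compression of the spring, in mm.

δ ≈ 0.0777 mm

The unrestrained thermal change is αΔT L = 1.6×10⁻⁶ × 68 × 1875 = 0.204 mm.
With a force P in the spring, the elastic change of the pin is PL/(AE) and that of the spring is P/k; compatibility requires their sum to equal δ_free.
So P = δ_free / [L/(AE) + 1/k] = 0.204 / [ 1875/(475×148×10³) + 1/(61×10³) ].
P = 0.204 / 4.306×10⁻⁵ = 4737 N.
Spring compression = P/k = 4737/(61×10³) = 0.07766 mm.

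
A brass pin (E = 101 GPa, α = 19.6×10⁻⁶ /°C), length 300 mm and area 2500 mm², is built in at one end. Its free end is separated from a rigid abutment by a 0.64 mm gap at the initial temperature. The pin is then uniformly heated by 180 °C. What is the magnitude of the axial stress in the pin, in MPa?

σ ≈ 141 MPa (compressive)

If the wall were absent the pin would grow by αΔT L = 19.6×10⁻⁶ × 180 × 300 = 1.058 mm.
The gap closes (δ_free > 0.64 mm) and the wall then resists a further 1.058 − 0.64 = 0.4184 mm of expansion.
Compatibility: PL/(AE) = 0.4184 mm, so σ = P/A = E × (0.4184/300) = 140.9 MPa.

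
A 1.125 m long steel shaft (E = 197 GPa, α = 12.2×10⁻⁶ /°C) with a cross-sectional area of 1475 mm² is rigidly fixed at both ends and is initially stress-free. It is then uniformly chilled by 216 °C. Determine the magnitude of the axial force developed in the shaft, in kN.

P ≈ 766 kN (tensile)

The ends cannot move, so σ = EαΔT = 197×10³ × 12.2×10⁻⁶ × 216 = 519.1 MPa.
Then P = σA = 519.1 × 1475 mm² = 765.7 kN, tensile.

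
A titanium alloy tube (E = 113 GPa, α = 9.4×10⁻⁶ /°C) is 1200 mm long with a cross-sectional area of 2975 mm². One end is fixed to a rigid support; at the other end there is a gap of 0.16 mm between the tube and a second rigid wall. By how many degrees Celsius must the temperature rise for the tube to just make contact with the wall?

Contact occurs when the free expansion equals the gap: αΔT L = 0.16 mm.
So ΔT = g/(αL) = 0.16/(9.4×10⁻⁶ × 1200) = 14.18 °C.

ΔT ≈ 14.2 °C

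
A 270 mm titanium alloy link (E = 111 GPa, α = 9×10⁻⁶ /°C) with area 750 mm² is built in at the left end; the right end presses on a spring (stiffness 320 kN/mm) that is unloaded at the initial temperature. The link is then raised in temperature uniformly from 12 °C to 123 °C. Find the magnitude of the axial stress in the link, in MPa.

σ ≈ 56.5 MPa (compressive)

If the spring were absent the link would lengthen by αΔT L = 9×10⁻⁶ × 111 × 270 = 0.2697 mm.
With a force P in the spring, the elastic change of the link is PL/(AE) and that of the spring is P/k; compatibility requires their sum to equal δ_free.
So P = δ_free / [L/(AE) + 1/k] = 0.2697 / [ 270/(750×111×10³) + 1/(320×10³) ].
P = 0.2697 / 6.368×10⁻⁶ = 42360 N.
σ = P/A = 42360/750 = 56.47 MPa.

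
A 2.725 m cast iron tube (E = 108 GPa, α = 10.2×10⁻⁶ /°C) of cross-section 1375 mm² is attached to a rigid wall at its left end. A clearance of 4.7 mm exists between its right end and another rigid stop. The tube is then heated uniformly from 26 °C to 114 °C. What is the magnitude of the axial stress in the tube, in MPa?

If the wall were absent the tube would grow by αΔT L = 10.2×10⁻⁶ × 88 × 2725 = 2.446 mm.
Since δ_free = 2.45 mm is less than the 4.7 mm gap, the tube never touches the wall. No axial force develops.

σ ≈ 0 MPa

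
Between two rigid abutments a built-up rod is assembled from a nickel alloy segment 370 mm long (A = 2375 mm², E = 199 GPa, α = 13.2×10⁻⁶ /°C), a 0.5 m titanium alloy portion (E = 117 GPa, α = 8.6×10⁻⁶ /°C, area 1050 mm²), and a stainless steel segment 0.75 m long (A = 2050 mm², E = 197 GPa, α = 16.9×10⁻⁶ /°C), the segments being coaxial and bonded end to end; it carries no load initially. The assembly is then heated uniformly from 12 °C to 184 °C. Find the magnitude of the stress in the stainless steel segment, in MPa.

If the supports were absent, the total length change would be Σ αᵢΔT Lᵢ = 13.2×10⁻⁶×172×370 + 8.6×10⁻⁶×172×500 + 16.9×10⁻⁶×172×750 = 3.76 mm.
The rigid supports impose zero overall length change; the single axial force P common to all segments must satisfy P Σ Lᵢ/(AᵢEᵢ) = δ_free.
The series flexibility is Σ Lᵢ/(AᵢEᵢ) = 370/(2375×199×10³) + 500/(1050×117×10³) + 750/(2050×197×10³) = 6.71×10⁻⁶ mm/N.
P = 3.76 / 6.71×10⁻⁶ = 560300 N = 560.3 kN, compressive.
σ_{stainless steel} = P / A = 560300 / 2050 = 273.3 MPa.

σ ≈ 273 MPa (compressive)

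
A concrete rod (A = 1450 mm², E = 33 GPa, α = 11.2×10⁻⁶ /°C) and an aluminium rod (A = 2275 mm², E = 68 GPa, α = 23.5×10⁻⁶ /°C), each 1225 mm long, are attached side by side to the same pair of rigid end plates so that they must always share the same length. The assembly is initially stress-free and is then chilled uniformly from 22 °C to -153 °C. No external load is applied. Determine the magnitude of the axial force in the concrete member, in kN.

P ≈ 78.7 kN (compressive in the concrete)

Both members must finish at the same length. With the larger α, the aluminium tends to over-contract; the plates restrain it, putting the aluminium in tension and the concrete in compression. With no external load the two internal forces are equal and opposite, magnitude P.
Setting the final lengths equal and cancelling L: (α₁ − α₂)ΔT = P/(A₁E₁) + P/(A₂E₂).
|α₁ − α₂|·ΔT = 12.3×10⁻⁶ × 175 = 0.002153.
1/(A₁E₁) + 1/(A₂E₂) = 1/(1450×33×10³) + 1/(2275×68×10³) = 2.736×10⁻⁸ N⁻¹.
So P = 0.002153 / 2.736×10⁻⁸ = 78.67 kN.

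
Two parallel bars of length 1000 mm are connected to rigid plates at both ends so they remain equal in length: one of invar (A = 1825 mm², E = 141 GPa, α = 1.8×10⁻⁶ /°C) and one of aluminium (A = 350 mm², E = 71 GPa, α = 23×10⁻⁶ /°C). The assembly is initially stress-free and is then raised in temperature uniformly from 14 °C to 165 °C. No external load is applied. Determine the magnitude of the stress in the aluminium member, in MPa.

σ ≈ 207 MPa (compressive)

The aluminium has the larger α, so on heating it would change length more than the invar if both were free. The rigid plates force a common final length, so the aluminium is put into compression and the invar into tension, with equal and opposite forces P (no external load).
Setting the final lengths equal and cancelling L: (α₁ − α₂)ΔT = P/(A₁E₁) + P/(A₂E₂).
|α₁ − α₂|·ΔT = 21.2×10⁻⁶ × 151 = 0.003201.
1/(A₁E₁) + 1/(A₂E₂) = 1/(1825×141×10³) + 1/(350×71×10³) = 4.413×10⁻⁸ N⁻¹.
So P = 0.003201 / 4.413×10⁻⁸ = 72.54 kN.
σ_{aluminium} = P/A₂ = 72540/350 = 207.3 MPa, compressive.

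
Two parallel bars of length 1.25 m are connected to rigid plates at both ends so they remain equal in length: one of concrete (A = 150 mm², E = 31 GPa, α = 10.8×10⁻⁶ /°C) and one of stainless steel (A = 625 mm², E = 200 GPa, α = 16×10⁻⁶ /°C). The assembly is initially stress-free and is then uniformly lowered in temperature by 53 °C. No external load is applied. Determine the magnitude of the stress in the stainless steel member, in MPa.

Both members must finish at the same length. With the larger α, the stainless steel tends to over-contract; the plates restrain it, putting the stainless steel in tension and the concrete in compression. With no external load the two internal forces are equal and opposite, magnitude P.
Compatibility of the two members (thermal + elastic change equal): (α₁ − α₂)ΔT = P·[1/(A₁E₁) + 1/(A₂E₂)].
|α₁ − α₂|·ΔT = 5.2×10⁻⁶ × 53 = 0.0002756.
1/(A₁E₁) + 1/(A₂E₂) = 1/(150×31×10³) + 1/(625×200×10³) = 2.231×10⁻⁷ N⁻¹.
So P = 0.0002756 / 2.231×10⁻⁷ = 1.236 kN.
σ_{stainless steel} = P/A₂ = 1236/625 = 1.977 MPa, tensile.

σ ≈ 1.98 MPa (tensile)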